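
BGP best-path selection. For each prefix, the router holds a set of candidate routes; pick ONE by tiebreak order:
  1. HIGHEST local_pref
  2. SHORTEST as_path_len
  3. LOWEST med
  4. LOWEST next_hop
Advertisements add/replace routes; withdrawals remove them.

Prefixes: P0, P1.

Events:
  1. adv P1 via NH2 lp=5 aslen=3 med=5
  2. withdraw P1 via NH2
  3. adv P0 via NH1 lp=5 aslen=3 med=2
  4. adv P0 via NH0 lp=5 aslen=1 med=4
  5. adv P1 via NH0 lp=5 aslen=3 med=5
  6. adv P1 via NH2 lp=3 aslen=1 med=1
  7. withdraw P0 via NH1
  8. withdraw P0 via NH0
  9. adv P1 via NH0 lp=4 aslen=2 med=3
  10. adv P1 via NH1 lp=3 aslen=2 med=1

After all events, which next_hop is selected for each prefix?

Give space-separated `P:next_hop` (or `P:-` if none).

Answer: P0:- P1:NH0

Derivation:
Op 1: best P0=- P1=NH2
Op 2: best P0=- P1=-
Op 3: best P0=NH1 P1=-
Op 4: best P0=NH0 P1=-
Op 5: best P0=NH0 P1=NH0
Op 6: best P0=NH0 P1=NH0
Op 7: best P0=NH0 P1=NH0
Op 8: best P0=- P1=NH0
Op 9: best P0=- P1=NH0
Op 10: best P0=- P1=NH0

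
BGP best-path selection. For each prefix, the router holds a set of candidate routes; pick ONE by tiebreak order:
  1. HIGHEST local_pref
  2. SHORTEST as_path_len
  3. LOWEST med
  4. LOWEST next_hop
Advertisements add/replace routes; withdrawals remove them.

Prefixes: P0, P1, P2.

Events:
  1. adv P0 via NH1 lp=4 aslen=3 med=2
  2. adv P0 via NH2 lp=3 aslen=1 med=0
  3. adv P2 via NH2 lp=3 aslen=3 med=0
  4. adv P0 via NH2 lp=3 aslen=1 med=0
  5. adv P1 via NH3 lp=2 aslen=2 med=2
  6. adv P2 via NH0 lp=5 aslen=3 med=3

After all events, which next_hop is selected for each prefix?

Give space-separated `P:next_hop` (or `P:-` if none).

Answer: P0:NH1 P1:NH3 P2:NH0

Derivation:
Op 1: best P0=NH1 P1=- P2=-
Op 2: best P0=NH1 P1=- P2=-
Op 3: best P0=NH1 P1=- P2=NH2
Op 4: best P0=NH1 P1=- P2=NH2
Op 5: best P0=NH1 P1=NH3 P2=NH2
Op 6: best P0=NH1 P1=NH3 P2=NH0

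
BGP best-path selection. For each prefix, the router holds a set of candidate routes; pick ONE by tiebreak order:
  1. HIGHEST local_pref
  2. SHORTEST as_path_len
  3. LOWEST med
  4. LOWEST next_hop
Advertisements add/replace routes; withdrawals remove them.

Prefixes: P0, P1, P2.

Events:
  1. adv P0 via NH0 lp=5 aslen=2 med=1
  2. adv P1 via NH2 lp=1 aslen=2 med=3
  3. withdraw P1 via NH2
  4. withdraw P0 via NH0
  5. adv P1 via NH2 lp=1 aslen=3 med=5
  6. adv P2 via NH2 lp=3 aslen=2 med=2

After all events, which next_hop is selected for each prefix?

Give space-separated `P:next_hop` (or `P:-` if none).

Op 1: best P0=NH0 P1=- P2=-
Op 2: best P0=NH0 P1=NH2 P2=-
Op 3: best P0=NH0 P1=- P2=-
Op 4: best P0=- P1=- P2=-
Op 5: best P0=- P1=NH2 P2=-
Op 6: best P0=- P1=NH2 P2=NH2

Answer: P0:- P1:NH2 P2:NH2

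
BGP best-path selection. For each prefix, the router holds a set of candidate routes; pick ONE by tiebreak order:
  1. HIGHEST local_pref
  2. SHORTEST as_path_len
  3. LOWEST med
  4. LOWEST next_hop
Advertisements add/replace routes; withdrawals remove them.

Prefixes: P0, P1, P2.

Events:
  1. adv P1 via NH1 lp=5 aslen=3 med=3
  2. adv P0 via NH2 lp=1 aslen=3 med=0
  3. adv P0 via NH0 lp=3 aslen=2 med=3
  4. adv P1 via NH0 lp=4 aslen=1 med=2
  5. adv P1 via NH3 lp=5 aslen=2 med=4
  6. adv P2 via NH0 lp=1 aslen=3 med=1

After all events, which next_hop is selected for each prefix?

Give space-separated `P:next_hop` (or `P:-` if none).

Answer: P0:NH0 P1:NH3 P2:NH0

Derivation:
Op 1: best P0=- P1=NH1 P2=-
Op 2: best P0=NH2 P1=NH1 P2=-
Op 3: best P0=NH0 P1=NH1 P2=-
Op 4: best P0=NH0 P1=NH1 P2=-
Op 5: best P0=NH0 P1=NH3 P2=-
Op 6: best P0=NH0 P1=NH3 P2=NH0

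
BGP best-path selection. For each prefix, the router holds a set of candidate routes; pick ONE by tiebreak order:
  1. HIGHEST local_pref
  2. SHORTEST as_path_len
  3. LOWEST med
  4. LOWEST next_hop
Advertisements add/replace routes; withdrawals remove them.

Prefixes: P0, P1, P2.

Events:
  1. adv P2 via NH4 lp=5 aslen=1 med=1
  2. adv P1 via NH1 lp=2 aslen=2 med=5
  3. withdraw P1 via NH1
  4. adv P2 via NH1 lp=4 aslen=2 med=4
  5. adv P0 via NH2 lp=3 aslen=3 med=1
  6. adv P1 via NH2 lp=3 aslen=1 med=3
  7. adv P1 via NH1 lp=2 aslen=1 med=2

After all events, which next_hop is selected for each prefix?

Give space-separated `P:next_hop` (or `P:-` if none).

Op 1: best P0=- P1=- P2=NH4
Op 2: best P0=- P1=NH1 P2=NH4
Op 3: best P0=- P1=- P2=NH4
Op 4: best P0=- P1=- P2=NH4
Op 5: best P0=NH2 P1=- P2=NH4
Op 6: best P0=NH2 P1=NH2 P2=NH4
Op 7: best P0=NH2 P1=NH2 P2=NH4

Answer: P0:NH2 P1:NH2 P2:NH4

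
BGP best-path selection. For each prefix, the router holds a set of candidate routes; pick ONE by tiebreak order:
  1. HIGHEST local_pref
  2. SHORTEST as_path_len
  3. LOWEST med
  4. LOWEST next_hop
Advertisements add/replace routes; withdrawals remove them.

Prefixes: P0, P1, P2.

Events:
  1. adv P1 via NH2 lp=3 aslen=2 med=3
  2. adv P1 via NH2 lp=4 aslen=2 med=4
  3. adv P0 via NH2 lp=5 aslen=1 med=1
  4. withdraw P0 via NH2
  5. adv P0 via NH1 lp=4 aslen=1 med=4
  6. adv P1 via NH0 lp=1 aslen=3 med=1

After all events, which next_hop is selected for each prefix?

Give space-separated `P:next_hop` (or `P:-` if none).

Op 1: best P0=- P1=NH2 P2=-
Op 2: best P0=- P1=NH2 P2=-
Op 3: best P0=NH2 P1=NH2 P2=-
Op 4: best P0=- P1=NH2 P2=-
Op 5: best P0=NH1 P1=NH2 P2=-
Op 6: best P0=NH1 P1=NH2 P2=-

Answer: P0:NH1 P1:NH2 P2:-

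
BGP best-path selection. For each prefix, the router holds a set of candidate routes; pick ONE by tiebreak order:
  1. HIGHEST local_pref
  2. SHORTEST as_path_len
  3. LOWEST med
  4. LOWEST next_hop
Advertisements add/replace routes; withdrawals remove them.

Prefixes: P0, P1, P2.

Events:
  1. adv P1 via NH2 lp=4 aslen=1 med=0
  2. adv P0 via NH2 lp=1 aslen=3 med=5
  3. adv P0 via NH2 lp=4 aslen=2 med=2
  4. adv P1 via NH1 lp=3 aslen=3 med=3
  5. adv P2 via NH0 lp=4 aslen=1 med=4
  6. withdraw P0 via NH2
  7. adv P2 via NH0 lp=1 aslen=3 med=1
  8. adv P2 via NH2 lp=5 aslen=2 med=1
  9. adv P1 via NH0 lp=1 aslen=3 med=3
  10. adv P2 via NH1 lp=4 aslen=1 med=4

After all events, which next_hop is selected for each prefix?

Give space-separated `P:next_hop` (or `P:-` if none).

Answer: P0:- P1:NH2 P2:NH2

Derivation:
Op 1: best P0=- P1=NH2 P2=-
Op 2: best P0=NH2 P1=NH2 P2=-
Op 3: best P0=NH2 P1=NH2 P2=-
Op 4: best P0=NH2 P1=NH2 P2=-
Op 5: best P0=NH2 P1=NH2 P2=NH0
Op 6: best P0=- P1=NH2 P2=NH0
Op 7: best P0=- P1=NH2 P2=NH0
Op 8: best P0=- P1=NH2 P2=NH2
Op 9: best P0=- P1=NH2 P2=NH2
Op 10: best P0=- P1=NH2 P2=NH2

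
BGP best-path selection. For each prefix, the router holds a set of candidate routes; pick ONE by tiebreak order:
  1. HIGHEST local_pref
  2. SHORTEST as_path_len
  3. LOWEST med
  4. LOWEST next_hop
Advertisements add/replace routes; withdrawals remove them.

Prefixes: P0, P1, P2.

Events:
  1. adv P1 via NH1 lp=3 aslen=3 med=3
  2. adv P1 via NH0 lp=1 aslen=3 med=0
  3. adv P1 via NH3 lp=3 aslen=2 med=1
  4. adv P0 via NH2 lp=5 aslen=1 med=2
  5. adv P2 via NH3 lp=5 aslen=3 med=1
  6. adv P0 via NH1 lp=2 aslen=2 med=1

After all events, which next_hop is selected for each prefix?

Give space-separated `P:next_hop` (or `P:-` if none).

Answer: P0:NH2 P1:NH3 P2:NH3

Derivation:
Op 1: best P0=- P1=NH1 P2=-
Op 2: best P0=- P1=NH1 P2=-
Op 3: best P0=- P1=NH3 P2=-
Op 4: best P0=NH2 P1=NH3 P2=-
Op 5: best P0=NH2 P1=NH3 P2=NH3
Op 6: best P0=NH2 P1=NH3 P2=NH3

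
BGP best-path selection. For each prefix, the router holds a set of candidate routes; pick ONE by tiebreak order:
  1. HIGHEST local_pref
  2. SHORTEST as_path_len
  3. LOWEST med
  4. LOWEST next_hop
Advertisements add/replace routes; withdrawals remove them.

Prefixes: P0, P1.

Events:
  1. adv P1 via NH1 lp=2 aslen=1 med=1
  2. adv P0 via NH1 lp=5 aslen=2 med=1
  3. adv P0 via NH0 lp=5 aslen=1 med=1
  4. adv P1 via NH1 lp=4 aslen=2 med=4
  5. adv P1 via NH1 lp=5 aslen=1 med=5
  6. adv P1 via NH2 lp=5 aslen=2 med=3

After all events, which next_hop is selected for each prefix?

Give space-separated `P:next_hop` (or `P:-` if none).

Answer: P0:NH0 P1:NH1

Derivation:
Op 1: best P0=- P1=NH1
Op 2: best P0=NH1 P1=NH1
Op 3: best P0=NH0 P1=NH1
Op 4: best P0=NH0 P1=NH1
Op 5: best P0=NH0 P1=NH1
Op 6: best P0=NH0 P1=NH1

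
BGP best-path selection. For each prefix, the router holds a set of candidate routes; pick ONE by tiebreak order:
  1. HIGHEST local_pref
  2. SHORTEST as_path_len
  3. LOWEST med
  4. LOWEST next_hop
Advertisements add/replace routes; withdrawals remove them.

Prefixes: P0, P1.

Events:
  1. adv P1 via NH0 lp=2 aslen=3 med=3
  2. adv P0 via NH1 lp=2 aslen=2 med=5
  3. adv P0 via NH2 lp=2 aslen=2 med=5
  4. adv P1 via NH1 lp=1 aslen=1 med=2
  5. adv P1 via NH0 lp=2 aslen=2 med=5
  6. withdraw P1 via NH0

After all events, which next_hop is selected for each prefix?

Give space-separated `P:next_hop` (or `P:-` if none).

Op 1: best P0=- P1=NH0
Op 2: best P0=NH1 P1=NH0
Op 3: best P0=NH1 P1=NH0
Op 4: best P0=NH1 P1=NH0
Op 5: best P0=NH1 P1=NH0
Op 6: best P0=NH1 P1=NH1

Answer: P0:NH1 P1:NH1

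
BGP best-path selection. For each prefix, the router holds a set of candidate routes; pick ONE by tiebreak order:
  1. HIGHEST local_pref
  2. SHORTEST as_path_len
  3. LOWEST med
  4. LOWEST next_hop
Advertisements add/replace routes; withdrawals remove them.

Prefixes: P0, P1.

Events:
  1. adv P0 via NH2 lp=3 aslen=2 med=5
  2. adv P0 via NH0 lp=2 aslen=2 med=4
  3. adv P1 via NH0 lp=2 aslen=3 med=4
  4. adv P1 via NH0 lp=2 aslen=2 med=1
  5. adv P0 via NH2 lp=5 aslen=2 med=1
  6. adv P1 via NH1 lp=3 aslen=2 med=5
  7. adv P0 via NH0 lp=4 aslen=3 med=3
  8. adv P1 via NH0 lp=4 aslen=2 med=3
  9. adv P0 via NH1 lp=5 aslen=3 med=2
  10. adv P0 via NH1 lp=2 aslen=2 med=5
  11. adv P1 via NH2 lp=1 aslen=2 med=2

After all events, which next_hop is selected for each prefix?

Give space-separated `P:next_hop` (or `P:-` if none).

Answer: P0:NH2 P1:NH0

Derivation:
Op 1: best P0=NH2 P1=-
Op 2: best P0=NH2 P1=-
Op 3: best P0=NH2 P1=NH0
Op 4: best P0=NH2 P1=NH0
Op 5: best P0=NH2 P1=NH0
Op 6: best P0=NH2 P1=NH1
Op 7: best P0=NH2 P1=NH1
Op 8: best P0=NH2 P1=NH0
Op 9: best P0=NH2 P1=NH0
Op 10: best P0=NH2 P1=NH0
Op 11: best P0=NH2 P1=NH0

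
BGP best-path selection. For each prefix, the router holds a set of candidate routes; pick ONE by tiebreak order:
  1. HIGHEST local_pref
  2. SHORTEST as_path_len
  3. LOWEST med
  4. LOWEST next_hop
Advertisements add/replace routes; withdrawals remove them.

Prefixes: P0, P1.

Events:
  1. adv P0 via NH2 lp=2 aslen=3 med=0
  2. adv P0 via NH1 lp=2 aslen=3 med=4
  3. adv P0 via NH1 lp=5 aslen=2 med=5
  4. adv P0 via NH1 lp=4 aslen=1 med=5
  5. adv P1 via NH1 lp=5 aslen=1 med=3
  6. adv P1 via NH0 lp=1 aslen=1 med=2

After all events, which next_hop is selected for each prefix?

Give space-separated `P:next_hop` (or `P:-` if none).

Op 1: best P0=NH2 P1=-
Op 2: best P0=NH2 P1=-
Op 3: best P0=NH1 P1=-
Op 4: best P0=NH1 P1=-
Op 5: best P0=NH1 P1=NH1
Op 6: best P0=NH1 P1=NH1

Answer: P0:NH1 P1:NH1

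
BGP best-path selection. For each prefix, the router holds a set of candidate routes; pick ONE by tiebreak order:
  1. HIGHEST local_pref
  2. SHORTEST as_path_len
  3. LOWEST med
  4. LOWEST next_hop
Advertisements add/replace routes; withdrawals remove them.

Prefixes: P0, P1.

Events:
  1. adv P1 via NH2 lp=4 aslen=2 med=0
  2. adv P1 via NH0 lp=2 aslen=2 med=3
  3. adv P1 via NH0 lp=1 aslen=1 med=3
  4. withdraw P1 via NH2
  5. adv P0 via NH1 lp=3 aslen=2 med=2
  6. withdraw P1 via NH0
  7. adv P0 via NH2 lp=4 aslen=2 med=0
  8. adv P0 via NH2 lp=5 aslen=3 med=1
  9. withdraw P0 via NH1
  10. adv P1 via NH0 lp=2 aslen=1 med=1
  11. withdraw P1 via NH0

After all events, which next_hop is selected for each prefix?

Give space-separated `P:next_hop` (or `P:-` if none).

Op 1: best P0=- P1=NH2
Op 2: best P0=- P1=NH2
Op 3: best P0=- P1=NH2
Op 4: best P0=- P1=NH0
Op 5: best P0=NH1 P1=NH0
Op 6: best P0=NH1 P1=-
Op 7: best P0=NH2 P1=-
Op 8: best P0=NH2 P1=-
Op 9: best P0=NH2 P1=-
Op 10: best P0=NH2 P1=NH0
Op 11: best P0=NH2 P1=-

Answer: P0:NH2 P1:-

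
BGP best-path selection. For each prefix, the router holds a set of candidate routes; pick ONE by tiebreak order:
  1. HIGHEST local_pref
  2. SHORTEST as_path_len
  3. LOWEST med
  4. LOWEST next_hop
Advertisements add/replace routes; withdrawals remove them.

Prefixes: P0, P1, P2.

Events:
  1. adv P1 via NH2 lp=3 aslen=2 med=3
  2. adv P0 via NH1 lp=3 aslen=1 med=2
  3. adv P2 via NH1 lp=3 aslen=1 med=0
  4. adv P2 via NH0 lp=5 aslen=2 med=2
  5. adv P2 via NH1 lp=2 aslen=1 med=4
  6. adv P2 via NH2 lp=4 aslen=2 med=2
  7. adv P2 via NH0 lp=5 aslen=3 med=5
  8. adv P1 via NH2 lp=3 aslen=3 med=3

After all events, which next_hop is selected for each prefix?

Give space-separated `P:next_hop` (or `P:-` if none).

Op 1: best P0=- P1=NH2 P2=-
Op 2: best P0=NH1 P1=NH2 P2=-
Op 3: best P0=NH1 P1=NH2 P2=NH1
Op 4: best P0=NH1 P1=NH2 P2=NH0
Op 5: best P0=NH1 P1=NH2 P2=NH0
Op 6: best P0=NH1 P1=NH2 P2=NH0
Op 7: best P0=NH1 P1=NH2 P2=NH0
Op 8: best P0=NH1 P1=NH2 P2=NH0

Answer: P0:NH1 P1:NH2 P2:NH0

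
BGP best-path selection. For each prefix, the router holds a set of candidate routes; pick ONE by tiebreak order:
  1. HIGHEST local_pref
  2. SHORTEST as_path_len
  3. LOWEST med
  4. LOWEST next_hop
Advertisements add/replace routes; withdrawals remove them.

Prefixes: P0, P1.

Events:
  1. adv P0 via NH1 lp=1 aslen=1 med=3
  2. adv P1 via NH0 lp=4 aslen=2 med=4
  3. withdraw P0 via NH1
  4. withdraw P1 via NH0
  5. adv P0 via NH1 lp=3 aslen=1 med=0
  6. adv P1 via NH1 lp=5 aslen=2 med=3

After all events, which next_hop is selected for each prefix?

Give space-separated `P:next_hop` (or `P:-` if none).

Answer: P0:NH1 P1:NH1

Derivation:
Op 1: best P0=NH1 P1=-
Op 2: best P0=NH1 P1=NH0
Op 3: best P0=- P1=NH0
Op 4: best P0=- P1=-
Op 5: best P0=NH1 P1=-
Op 6: best P0=NH1 P1=NH1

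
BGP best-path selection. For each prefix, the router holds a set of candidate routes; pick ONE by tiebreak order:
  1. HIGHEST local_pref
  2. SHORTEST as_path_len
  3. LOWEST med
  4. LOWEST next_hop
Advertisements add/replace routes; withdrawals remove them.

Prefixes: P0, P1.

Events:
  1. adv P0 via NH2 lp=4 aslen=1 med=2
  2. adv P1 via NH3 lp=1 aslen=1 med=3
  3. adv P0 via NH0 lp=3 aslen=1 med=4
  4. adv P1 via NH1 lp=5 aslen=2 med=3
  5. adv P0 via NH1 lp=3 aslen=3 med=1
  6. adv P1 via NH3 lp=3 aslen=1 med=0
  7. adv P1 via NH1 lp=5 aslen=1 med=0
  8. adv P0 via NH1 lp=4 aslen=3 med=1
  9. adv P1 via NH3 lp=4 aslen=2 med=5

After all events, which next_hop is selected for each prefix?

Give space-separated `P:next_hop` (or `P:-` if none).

Op 1: best P0=NH2 P1=-
Op 2: best P0=NH2 P1=NH3
Op 3: best P0=NH2 P1=NH3
Op 4: best P0=NH2 P1=NH1
Op 5: best P0=NH2 P1=NH1
Op 6: best P0=NH2 P1=NH1
Op 7: best P0=NH2 P1=NH1
Op 8: best P0=NH2 P1=NH1
Op 9: best P0=NH2 P1=NH1

Answer: P0:NH2 P1:NH1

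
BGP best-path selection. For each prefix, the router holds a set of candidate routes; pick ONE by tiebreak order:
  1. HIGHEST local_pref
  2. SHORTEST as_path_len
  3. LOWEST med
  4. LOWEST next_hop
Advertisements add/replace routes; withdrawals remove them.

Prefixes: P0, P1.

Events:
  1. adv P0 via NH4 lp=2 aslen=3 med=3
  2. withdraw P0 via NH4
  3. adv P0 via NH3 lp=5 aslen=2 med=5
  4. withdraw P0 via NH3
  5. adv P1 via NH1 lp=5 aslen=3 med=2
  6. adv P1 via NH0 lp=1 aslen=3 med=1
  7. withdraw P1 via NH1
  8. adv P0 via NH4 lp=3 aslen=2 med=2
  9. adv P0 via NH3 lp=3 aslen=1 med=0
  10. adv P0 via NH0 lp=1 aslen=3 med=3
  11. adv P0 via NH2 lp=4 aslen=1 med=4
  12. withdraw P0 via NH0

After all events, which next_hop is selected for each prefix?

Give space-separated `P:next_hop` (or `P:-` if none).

Answer: P0:NH2 P1:NH0

Derivation:
Op 1: best P0=NH4 P1=-
Op 2: best P0=- P1=-
Op 3: best P0=NH3 P1=-
Op 4: best P0=- P1=-
Op 5: best P0=- P1=NH1
Op 6: best P0=- P1=NH1
Op 7: best P0=- P1=NH0
Op 8: best P0=NH4 P1=NH0
Op 9: best P0=NH3 P1=NH0
Op 10: best P0=NH3 P1=NH0
Op 11: best P0=NH2 P1=NH0
Op 12: best P0=NH2 P1=NH0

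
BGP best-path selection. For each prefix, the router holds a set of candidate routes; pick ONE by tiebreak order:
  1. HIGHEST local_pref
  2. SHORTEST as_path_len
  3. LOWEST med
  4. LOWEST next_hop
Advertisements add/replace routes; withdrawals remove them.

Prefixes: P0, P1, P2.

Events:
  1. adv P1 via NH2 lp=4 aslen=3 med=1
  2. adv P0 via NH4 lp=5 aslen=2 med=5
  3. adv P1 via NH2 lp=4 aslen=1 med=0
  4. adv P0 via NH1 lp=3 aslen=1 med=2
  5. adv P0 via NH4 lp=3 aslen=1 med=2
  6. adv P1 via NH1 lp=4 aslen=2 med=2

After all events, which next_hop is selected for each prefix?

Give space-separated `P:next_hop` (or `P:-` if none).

Op 1: best P0=- P1=NH2 P2=-
Op 2: best P0=NH4 P1=NH2 P2=-
Op 3: best P0=NH4 P1=NH2 P2=-
Op 4: best P0=NH4 P1=NH2 P2=-
Op 5: best P0=NH1 P1=NH2 P2=-
Op 6: best P0=NH1 P1=NH2 P2=-

Answer: P0:NH1 P1:NH2 P2:-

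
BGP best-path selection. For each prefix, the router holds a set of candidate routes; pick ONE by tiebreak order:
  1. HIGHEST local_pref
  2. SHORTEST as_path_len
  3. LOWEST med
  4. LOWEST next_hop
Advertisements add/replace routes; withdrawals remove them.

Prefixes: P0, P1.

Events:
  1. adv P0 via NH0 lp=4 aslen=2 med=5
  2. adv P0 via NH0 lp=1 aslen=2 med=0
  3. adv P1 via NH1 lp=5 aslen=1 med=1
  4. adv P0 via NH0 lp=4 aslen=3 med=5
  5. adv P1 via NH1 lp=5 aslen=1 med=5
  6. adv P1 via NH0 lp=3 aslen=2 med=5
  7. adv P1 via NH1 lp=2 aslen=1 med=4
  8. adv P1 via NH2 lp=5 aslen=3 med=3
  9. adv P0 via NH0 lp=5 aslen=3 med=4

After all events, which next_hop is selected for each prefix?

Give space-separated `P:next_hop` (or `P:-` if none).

Op 1: best P0=NH0 P1=-
Op 2: best P0=NH0 P1=-
Op 3: best P0=NH0 P1=NH1
Op 4: best P0=NH0 P1=NH1
Op 5: best P0=NH0 P1=NH1
Op 6: best P0=NH0 P1=NH1
Op 7: best P0=NH0 P1=NH0
Op 8: best P0=NH0 P1=NH2
Op 9: best P0=NH0 P1=NH2

Answer: P0:NH0 P1:NH2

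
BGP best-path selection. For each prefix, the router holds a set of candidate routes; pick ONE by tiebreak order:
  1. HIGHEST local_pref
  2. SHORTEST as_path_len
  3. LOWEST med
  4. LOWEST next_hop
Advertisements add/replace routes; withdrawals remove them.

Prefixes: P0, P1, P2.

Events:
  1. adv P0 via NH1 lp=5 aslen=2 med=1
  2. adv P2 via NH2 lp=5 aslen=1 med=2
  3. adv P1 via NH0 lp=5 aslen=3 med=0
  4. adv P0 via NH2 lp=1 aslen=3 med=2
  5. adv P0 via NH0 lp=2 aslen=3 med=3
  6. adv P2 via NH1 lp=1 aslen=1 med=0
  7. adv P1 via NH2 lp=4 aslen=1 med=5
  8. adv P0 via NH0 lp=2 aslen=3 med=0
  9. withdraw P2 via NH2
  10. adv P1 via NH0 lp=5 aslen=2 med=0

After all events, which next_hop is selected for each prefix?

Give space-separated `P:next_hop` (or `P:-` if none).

Op 1: best P0=NH1 P1=- P2=-
Op 2: best P0=NH1 P1=- P2=NH2
Op 3: best P0=NH1 P1=NH0 P2=NH2
Op 4: best P0=NH1 P1=NH0 P2=NH2
Op 5: best P0=NH1 P1=NH0 P2=NH2
Op 6: best P0=NH1 P1=NH0 P2=NH2
Op 7: best P0=NH1 P1=NH0 P2=NH2
Op 8: best P0=NH1 P1=NH0 P2=NH2
Op 9: best P0=NH1 P1=NH0 P2=NH1
Op 10: best P0=NH1 P1=NH0 P2=NH1

Answer: P0:NH1 P1:NH0 P2:NH1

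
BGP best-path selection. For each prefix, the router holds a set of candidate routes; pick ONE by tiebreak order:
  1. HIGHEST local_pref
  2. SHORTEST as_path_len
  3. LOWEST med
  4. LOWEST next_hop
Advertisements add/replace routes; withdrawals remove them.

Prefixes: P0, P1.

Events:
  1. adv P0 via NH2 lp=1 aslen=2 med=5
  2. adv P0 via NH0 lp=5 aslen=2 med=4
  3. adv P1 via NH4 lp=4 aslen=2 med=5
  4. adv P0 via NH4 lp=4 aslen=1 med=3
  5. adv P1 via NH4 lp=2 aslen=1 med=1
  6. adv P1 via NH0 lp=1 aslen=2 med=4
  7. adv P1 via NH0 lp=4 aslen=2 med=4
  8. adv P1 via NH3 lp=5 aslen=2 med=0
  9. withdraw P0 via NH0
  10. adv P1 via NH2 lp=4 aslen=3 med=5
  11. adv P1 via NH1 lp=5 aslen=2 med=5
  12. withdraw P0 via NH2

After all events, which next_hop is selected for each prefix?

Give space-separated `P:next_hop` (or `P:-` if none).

Op 1: best P0=NH2 P1=-
Op 2: best P0=NH0 P1=-
Op 3: best P0=NH0 P1=NH4
Op 4: best P0=NH0 P1=NH4
Op 5: best P0=NH0 P1=NH4
Op 6: best P0=NH0 P1=NH4
Op 7: best P0=NH0 P1=NH0
Op 8: best P0=NH0 P1=NH3
Op 9: best P0=NH4 P1=NH3
Op 10: best P0=NH4 P1=NH3
Op 11: best P0=NH4 P1=NH3
Op 12: best P0=NH4 P1=NH3

Answer: P0:NH4 P1:NH3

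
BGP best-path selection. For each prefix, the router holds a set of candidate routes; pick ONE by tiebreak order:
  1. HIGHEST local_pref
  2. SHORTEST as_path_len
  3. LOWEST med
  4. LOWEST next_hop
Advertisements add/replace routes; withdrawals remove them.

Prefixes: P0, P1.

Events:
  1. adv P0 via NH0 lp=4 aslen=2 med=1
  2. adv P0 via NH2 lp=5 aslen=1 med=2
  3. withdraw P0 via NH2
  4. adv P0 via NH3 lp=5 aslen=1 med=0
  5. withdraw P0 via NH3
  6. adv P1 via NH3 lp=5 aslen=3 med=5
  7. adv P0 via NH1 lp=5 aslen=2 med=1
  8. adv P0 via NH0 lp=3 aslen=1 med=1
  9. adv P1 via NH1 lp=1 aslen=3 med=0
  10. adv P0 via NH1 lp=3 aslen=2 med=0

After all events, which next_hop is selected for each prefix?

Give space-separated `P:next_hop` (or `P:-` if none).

Answer: P0:NH0 P1:NH3

Derivation:
Op 1: best P0=NH0 P1=-
Op 2: best P0=NH2 P1=-
Op 3: best P0=NH0 P1=-
Op 4: best P0=NH3 P1=-
Op 5: best P0=NH0 P1=-
Op 6: best P0=NH0 P1=NH3
Op 7: best P0=NH1 P1=NH3
Op 8: best P0=NH1 P1=NH3
Op 9: best P0=NH1 P1=NH3
Op 10: best P0=NH0 P1=NH3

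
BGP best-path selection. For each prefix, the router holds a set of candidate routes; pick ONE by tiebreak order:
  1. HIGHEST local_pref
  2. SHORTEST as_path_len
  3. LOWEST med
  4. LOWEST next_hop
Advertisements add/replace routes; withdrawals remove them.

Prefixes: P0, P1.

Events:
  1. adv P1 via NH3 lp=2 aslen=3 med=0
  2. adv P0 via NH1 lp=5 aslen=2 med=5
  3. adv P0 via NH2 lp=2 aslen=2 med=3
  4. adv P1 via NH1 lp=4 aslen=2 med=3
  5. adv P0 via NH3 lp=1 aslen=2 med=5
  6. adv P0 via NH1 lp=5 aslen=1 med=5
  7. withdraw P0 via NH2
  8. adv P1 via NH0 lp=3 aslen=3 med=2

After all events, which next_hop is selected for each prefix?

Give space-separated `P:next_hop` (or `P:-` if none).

Answer: P0:NH1 P1:NH1

Derivation:
Op 1: best P0=- P1=NH3
Op 2: best P0=NH1 P1=NH3
Op 3: best P0=NH1 P1=NH3
Op 4: best P0=NH1 P1=NH1
Op 5: best P0=NH1 P1=NH1
Op 6: best P0=NH1 P1=NH1
Op 7: best P0=NH1 P1=NH1
Op 8: best P0=NH1 P1=NH1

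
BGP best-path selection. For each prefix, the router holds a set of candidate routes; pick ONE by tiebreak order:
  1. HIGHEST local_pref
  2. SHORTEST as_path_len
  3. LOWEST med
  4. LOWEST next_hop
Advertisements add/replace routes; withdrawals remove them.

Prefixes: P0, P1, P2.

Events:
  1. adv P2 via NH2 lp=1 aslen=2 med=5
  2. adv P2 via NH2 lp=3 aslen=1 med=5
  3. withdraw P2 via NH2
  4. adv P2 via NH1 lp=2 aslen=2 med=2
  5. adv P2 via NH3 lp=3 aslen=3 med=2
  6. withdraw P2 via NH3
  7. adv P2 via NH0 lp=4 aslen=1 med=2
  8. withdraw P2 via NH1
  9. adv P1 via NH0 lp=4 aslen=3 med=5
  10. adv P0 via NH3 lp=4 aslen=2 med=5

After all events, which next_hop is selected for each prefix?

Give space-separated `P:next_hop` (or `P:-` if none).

Answer: P0:NH3 P1:NH0 P2:NH0

Derivation:
Op 1: best P0=- P1=- P2=NH2
Op 2: best P0=- P1=- P2=NH2
Op 3: best P0=- P1=- P2=-
Op 4: best P0=- P1=- P2=NH1
Op 5: best P0=- P1=- P2=NH3
Op 6: best P0=- P1=- P2=NH1
Op 7: best P0=- P1=- P2=NH0
Op 8: best P0=- P1=- P2=NH0
Op 9: best P0=- P1=NH0 P2=NH0
Op 10: best P0=NH3 P1=NH0 P2=NH0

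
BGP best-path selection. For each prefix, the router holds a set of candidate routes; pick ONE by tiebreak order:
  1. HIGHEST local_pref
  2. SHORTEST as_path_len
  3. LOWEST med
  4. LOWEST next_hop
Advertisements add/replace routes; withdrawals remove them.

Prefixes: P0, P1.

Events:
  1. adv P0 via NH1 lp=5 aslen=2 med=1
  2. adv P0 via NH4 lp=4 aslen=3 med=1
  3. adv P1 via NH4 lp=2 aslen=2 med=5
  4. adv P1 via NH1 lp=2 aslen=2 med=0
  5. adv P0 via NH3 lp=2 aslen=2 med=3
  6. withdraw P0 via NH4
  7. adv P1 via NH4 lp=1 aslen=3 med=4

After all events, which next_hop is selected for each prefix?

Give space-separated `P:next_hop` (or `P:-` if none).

Op 1: best P0=NH1 P1=-
Op 2: best P0=NH1 P1=-
Op 3: best P0=NH1 P1=NH4
Op 4: best P0=NH1 P1=NH1
Op 5: best P0=NH1 P1=NH1
Op 6: best P0=NH1 P1=NH1
Op 7: best P0=NH1 P1=NH1

Answer: P0:NH1 P1:NH1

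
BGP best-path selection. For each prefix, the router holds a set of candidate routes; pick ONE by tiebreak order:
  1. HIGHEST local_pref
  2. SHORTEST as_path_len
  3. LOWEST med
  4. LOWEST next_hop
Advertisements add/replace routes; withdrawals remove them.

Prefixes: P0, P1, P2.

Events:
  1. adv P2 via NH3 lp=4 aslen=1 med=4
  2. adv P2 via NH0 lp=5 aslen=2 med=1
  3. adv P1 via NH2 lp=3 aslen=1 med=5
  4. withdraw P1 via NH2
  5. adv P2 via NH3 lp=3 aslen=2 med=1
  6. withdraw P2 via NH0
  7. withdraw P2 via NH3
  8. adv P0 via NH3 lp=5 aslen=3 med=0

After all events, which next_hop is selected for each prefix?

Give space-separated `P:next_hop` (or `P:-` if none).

Answer: P0:NH3 P1:- P2:-

Derivation:
Op 1: best P0=- P1=- P2=NH3
Op 2: best P0=- P1=- P2=NH0
Op 3: best P0=- P1=NH2 P2=NH0
Op 4: best P0=- P1=- P2=NH0
Op 5: best P0=- P1=- P2=NH0
Op 6: best P0=- P1=- P2=NH3
Op 7: best P0=- P1=- P2=-
Op 8: best P0=NH3 P1=- P2=-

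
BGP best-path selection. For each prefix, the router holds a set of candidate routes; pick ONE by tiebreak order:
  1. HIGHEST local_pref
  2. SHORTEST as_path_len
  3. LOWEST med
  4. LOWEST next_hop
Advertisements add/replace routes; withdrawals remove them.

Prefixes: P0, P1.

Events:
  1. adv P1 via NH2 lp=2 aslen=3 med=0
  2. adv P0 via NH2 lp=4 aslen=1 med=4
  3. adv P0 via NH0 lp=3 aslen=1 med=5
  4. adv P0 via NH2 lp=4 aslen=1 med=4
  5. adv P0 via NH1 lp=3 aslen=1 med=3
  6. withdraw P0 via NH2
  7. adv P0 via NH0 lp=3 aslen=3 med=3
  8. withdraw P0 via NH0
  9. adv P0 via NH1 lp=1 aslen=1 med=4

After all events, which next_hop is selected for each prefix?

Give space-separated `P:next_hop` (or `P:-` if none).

Op 1: best P0=- P1=NH2
Op 2: best P0=NH2 P1=NH2
Op 3: best P0=NH2 P1=NH2
Op 4: best P0=NH2 P1=NH2
Op 5: best P0=NH2 P1=NH2
Op 6: best P0=NH1 P1=NH2
Op 7: best P0=NH1 P1=NH2
Op 8: best P0=NH1 P1=NH2
Op 9: best P0=NH1 P1=NH2

Answer: P0:NH1 P1:NH2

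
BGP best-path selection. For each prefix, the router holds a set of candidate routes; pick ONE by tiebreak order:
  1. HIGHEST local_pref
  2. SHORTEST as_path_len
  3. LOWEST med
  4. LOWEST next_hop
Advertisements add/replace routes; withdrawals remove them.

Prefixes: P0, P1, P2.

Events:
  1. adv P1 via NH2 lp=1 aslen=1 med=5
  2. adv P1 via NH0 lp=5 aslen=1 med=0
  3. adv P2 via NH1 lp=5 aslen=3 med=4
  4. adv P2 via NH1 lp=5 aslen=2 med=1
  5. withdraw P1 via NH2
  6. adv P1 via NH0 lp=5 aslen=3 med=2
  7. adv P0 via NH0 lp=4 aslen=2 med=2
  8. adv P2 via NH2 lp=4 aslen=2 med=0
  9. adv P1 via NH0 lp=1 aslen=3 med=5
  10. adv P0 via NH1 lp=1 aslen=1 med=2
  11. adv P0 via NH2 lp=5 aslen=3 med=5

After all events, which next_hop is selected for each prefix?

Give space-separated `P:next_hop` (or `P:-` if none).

Answer: P0:NH2 P1:NH0 P2:NH1

Derivation:
Op 1: best P0=- P1=NH2 P2=-
Op 2: best P0=- P1=NH0 P2=-
Op 3: best P0=- P1=NH0 P2=NH1
Op 4: best P0=- P1=NH0 P2=NH1
Op 5: best P0=- P1=NH0 P2=NH1
Op 6: best P0=- P1=NH0 P2=NH1
Op 7: best P0=NH0 P1=NH0 P2=NH1
Op 8: best P0=NH0 P1=NH0 P2=NH1
Op 9: best P0=NH0 P1=NH0 P2=NH1
Op 10: best P0=NH0 P1=NH0 P2=NH1
Op 11: best P0=NH2 P1=NH0 P2=NH1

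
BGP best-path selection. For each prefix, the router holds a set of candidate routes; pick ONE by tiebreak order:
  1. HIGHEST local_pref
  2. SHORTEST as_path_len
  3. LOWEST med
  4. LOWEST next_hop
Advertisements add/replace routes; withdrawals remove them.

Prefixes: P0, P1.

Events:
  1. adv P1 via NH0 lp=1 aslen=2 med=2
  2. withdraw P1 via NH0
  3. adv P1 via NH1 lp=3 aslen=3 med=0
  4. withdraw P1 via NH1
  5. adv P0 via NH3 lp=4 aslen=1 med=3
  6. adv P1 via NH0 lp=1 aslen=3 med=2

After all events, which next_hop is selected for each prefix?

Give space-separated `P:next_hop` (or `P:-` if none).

Op 1: best P0=- P1=NH0
Op 2: best P0=- P1=-
Op 3: best P0=- P1=NH1
Op 4: best P0=- P1=-
Op 5: best P0=NH3 P1=-
Op 6: best P0=NH3 P1=NH0

Answer: P0:NH3 P1:NH0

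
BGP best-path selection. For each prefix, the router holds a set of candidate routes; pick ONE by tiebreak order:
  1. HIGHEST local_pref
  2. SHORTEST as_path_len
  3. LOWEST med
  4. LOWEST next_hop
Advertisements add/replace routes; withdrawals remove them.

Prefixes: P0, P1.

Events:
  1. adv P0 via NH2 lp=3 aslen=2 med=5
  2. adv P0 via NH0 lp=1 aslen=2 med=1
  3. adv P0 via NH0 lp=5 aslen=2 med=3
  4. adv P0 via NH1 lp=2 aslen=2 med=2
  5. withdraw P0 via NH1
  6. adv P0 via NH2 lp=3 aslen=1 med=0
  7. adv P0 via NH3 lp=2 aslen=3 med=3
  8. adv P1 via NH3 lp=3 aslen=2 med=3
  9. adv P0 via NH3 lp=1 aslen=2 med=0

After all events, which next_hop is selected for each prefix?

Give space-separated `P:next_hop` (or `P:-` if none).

Op 1: best P0=NH2 P1=-
Op 2: best P0=NH2 P1=-
Op 3: best P0=NH0 P1=-
Op 4: best P0=NH0 P1=-
Op 5: best P0=NH0 P1=-
Op 6: best P0=NH0 P1=-
Op 7: best P0=NH0 P1=-
Op 8: best P0=NH0 P1=NH3
Op 9: best P0=NH0 P1=NH3

Answer: P0:NH0 P1:NH3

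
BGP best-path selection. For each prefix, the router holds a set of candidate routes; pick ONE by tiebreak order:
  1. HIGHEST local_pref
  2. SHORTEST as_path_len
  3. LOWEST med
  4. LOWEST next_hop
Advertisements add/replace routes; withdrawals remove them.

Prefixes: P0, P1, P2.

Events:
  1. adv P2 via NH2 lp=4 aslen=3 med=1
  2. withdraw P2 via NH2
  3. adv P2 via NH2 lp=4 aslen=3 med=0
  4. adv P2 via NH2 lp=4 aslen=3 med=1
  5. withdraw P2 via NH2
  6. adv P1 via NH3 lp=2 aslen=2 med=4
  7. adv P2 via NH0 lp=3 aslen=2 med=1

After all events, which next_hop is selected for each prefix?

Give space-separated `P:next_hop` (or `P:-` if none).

Answer: P0:- P1:NH3 P2:NH0

Derivation:
Op 1: best P0=- P1=- P2=NH2
Op 2: best P0=- P1=- P2=-
Op 3: best P0=- P1=- P2=NH2
Op 4: best P0=- P1=- P2=NH2
Op 5: best P0=- P1=- P2=-
Op 6: best P0=- P1=NH3 P2=-
Op 7: best P0=- P1=NH3 P2=NH0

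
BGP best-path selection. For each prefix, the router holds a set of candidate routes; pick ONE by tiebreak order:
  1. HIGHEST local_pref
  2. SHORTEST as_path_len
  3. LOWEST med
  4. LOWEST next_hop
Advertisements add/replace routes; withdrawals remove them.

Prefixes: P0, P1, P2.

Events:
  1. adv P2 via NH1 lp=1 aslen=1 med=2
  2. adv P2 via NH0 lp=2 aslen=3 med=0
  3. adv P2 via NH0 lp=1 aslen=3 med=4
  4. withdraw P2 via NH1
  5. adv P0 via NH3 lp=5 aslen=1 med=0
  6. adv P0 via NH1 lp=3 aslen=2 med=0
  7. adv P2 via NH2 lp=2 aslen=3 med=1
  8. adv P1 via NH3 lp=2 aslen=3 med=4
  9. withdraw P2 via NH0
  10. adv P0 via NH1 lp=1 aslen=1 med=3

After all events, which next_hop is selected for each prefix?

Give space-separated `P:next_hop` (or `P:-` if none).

Answer: P0:NH3 P1:NH3 P2:NH2

Derivation:
Op 1: best P0=- P1=- P2=NH1
Op 2: best P0=- P1=- P2=NH0
Op 3: best P0=- P1=- P2=NH1
Op 4: best P0=- P1=- P2=NH0
Op 5: best P0=NH3 P1=- P2=NH0
Op 6: best P0=NH3 P1=- P2=NH0
Op 7: best P0=NH3 P1=- P2=NH2
Op 8: best P0=NH3 P1=NH3 P2=NH2
Op 9: best P0=NH3 P1=NH3 P2=NH2
Op 10: best P0=NH3 P1=NH3 P2=NH2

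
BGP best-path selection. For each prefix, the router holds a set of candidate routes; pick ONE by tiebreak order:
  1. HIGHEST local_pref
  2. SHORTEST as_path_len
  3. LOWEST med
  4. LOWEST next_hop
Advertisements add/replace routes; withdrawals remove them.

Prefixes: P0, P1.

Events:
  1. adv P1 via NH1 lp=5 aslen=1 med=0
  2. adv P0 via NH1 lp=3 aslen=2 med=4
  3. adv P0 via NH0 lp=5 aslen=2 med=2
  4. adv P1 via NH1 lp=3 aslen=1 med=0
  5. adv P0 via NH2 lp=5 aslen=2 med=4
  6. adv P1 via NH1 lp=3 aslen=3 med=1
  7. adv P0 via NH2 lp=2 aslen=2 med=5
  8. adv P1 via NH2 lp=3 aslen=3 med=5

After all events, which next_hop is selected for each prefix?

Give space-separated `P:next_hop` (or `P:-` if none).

Answer: P0:NH0 P1:NH1

Derivation:
Op 1: best P0=- P1=NH1
Op 2: best P0=NH1 P1=NH1
Op 3: best P0=NH0 P1=NH1
Op 4: best P0=NH0 P1=NH1
Op 5: best P0=NH0 P1=NH1
Op 6: best P0=NH0 P1=NH1
Op 7: best P0=NH0 P1=NH1
Op 8: best P0=NH0 P1=NH1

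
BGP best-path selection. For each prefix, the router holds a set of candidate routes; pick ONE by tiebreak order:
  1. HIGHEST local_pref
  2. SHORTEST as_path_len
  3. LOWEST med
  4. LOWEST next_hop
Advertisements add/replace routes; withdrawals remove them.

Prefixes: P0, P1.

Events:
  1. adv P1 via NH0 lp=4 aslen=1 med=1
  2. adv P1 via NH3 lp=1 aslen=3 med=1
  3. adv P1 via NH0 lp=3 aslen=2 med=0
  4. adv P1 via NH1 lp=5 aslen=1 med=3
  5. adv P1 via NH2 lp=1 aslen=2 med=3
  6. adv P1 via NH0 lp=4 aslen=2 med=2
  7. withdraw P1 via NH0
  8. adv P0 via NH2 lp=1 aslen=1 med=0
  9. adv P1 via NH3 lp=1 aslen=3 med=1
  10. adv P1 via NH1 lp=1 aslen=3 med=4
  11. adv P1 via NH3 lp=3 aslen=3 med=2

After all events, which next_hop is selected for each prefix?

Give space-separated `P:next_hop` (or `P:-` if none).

Op 1: best P0=- P1=NH0
Op 2: best P0=- P1=NH0
Op 3: best P0=- P1=NH0
Op 4: best P0=- P1=NH1
Op 5: best P0=- P1=NH1
Op 6: best P0=- P1=NH1
Op 7: best P0=- P1=NH1
Op 8: best P0=NH2 P1=NH1
Op 9: best P0=NH2 P1=NH1
Op 10: best P0=NH2 P1=NH2
Op 11: best P0=NH2 P1=NH3

Answer: P0:NH2 P1:NH3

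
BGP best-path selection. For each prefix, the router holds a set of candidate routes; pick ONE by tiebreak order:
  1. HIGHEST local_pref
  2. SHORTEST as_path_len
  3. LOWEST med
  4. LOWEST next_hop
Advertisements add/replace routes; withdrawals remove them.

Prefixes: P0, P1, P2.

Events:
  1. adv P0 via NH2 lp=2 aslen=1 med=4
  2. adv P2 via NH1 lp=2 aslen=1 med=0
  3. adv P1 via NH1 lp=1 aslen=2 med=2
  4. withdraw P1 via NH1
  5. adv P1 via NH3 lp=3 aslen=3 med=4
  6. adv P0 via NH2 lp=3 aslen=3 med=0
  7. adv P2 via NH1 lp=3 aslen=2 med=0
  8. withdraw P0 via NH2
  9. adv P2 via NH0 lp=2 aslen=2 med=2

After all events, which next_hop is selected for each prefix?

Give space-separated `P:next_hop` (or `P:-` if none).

Op 1: best P0=NH2 P1=- P2=-
Op 2: best P0=NH2 P1=- P2=NH1
Op 3: best P0=NH2 P1=NH1 P2=NH1
Op 4: best P0=NH2 P1=- P2=NH1
Op 5: best P0=NH2 P1=NH3 P2=NH1
Op 6: best P0=NH2 P1=NH3 P2=NH1
Op 7: best P0=NH2 P1=NH3 P2=NH1
Op 8: best P0=- P1=NH3 P2=NH1
Op 9: best P0=- P1=NH3 P2=NH1

Answer: P0:- P1:NH3 P2:NH1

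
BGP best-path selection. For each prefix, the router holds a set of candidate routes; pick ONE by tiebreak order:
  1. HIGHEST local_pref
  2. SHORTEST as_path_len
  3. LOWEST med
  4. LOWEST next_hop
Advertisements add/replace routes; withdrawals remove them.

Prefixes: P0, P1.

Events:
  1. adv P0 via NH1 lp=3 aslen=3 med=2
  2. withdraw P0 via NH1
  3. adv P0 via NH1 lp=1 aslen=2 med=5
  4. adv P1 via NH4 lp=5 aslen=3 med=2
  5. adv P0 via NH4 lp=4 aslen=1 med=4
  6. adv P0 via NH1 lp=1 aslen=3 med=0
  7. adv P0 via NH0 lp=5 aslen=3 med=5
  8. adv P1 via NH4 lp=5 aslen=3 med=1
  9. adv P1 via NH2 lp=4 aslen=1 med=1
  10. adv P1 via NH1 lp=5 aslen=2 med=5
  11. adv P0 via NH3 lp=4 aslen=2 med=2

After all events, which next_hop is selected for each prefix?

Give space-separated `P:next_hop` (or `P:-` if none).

Answer: P0:NH0 P1:NH1

Derivation:
Op 1: best P0=NH1 P1=-
Op 2: best P0=- P1=-
Op 3: best P0=NH1 P1=-
Op 4: best P0=NH1 P1=NH4
Op 5: best P0=NH4 P1=NH4
Op 6: best P0=NH4 P1=NH4
Op 7: best P0=NH0 P1=NH4
Op 8: best P0=NH0 P1=NH4
Op 9: best P0=NH0 P1=NH4
Op 10: best P0=NH0 P1=NH1
Op 11: best P0=NH0 P1=NH1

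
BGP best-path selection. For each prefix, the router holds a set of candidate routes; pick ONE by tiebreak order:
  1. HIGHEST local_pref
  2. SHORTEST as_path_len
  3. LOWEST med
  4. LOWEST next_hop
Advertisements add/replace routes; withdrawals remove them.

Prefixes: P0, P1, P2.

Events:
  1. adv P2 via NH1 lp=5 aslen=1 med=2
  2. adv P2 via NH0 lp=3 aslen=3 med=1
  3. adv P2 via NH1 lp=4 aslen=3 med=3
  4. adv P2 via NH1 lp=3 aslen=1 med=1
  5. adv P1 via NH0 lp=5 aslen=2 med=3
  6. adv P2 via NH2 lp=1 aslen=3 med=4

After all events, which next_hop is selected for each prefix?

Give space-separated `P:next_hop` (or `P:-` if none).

Op 1: best P0=- P1=- P2=NH1
Op 2: best P0=- P1=- P2=NH1
Op 3: best P0=- P1=- P2=NH1
Op 4: best P0=- P1=- P2=NH1
Op 5: best P0=- P1=NH0 P2=NH1
Op 6: best P0=- P1=NH0 P2=NH1

Answer: P0:- P1:NH0 P2:NH1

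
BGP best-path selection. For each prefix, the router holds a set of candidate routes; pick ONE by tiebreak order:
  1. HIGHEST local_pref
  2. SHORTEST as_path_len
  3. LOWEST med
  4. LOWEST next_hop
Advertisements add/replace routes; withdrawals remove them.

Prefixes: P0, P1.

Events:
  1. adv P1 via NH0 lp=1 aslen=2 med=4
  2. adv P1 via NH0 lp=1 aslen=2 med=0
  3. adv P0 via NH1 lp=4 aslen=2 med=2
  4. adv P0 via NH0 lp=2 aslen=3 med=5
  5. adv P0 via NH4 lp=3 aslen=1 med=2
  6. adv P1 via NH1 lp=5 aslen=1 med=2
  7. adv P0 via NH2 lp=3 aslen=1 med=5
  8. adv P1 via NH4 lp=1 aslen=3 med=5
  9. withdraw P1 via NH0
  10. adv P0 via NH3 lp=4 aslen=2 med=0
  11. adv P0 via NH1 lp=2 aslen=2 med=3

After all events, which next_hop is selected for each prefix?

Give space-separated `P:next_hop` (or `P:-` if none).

Op 1: best P0=- P1=NH0
Op 2: best P0=- P1=NH0
Op 3: best P0=NH1 P1=NH0
Op 4: best P0=NH1 P1=NH0
Op 5: best P0=NH1 P1=NH0
Op 6: best P0=NH1 P1=NH1
Op 7: best P0=NH1 P1=NH1
Op 8: best P0=NH1 P1=NH1
Op 9: best P0=NH1 P1=NH1
Op 10: best P0=NH3 P1=NH1
Op 11: best P0=NH3 P1=NH1

Answer: P0:NH3 P1:NH1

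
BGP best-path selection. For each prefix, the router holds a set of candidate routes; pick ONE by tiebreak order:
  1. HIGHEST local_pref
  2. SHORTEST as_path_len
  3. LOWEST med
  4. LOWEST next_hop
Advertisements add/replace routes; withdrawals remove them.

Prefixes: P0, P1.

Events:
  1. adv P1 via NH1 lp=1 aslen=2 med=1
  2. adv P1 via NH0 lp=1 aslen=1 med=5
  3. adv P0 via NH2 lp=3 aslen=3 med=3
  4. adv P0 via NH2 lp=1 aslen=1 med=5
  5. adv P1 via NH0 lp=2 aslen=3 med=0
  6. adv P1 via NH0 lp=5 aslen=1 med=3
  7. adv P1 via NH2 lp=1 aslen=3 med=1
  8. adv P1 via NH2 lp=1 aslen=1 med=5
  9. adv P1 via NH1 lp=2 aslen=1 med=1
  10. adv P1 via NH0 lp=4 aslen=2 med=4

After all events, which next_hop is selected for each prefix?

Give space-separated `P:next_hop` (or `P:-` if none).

Op 1: best P0=- P1=NH1
Op 2: best P0=- P1=NH0
Op 3: best P0=NH2 P1=NH0
Op 4: best P0=NH2 P1=NH0
Op 5: best P0=NH2 P1=NH0
Op 6: best P0=NH2 P1=NH0
Op 7: best P0=NH2 P1=NH0
Op 8: best P0=NH2 P1=NH0
Op 9: best P0=NH2 P1=NH0
Op 10: best P0=NH2 P1=NH0

Answer: P0:NH2 P1:NH0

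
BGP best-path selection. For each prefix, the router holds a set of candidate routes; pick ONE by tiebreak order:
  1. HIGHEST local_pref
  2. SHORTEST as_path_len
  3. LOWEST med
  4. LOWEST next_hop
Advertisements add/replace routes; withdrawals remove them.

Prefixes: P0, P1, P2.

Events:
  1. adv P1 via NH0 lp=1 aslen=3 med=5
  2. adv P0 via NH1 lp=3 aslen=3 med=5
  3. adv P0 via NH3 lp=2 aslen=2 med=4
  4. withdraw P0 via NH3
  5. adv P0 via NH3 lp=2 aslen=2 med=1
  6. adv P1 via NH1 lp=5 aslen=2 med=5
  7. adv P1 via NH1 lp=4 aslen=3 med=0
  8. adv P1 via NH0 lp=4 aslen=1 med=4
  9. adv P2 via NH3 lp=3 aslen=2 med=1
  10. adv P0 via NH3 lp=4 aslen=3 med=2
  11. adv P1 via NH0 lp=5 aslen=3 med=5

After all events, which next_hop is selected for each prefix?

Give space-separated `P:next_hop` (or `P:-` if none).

Op 1: best P0=- P1=NH0 P2=-
Op 2: best P0=NH1 P1=NH0 P2=-
Op 3: best P0=NH1 P1=NH0 P2=-
Op 4: best P0=NH1 P1=NH0 P2=-
Op 5: best P0=NH1 P1=NH0 P2=-
Op 6: best P0=NH1 P1=NH1 P2=-
Op 7: best P0=NH1 P1=NH1 P2=-
Op 8: best P0=NH1 P1=NH0 P2=-
Op 9: best P0=NH1 P1=NH0 P2=NH3
Op 10: best P0=NH3 P1=NH0 P2=NH3
Op 11: best P0=NH3 P1=NH0 P2=NH3

Answer: P0:NH3 P1:NH0 P2:NH3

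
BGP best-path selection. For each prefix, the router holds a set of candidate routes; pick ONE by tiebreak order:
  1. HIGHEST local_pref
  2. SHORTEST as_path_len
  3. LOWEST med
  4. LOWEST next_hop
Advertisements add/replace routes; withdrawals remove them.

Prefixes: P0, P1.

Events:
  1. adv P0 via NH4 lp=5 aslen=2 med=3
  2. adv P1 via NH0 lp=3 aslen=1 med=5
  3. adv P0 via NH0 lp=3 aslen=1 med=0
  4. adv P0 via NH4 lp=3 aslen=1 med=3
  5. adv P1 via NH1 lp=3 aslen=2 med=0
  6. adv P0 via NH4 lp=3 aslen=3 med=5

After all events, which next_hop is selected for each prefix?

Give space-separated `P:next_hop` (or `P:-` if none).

Answer: P0:NH0 P1:NH0

Derivation:
Op 1: best P0=NH4 P1=-
Op 2: best P0=NH4 P1=NH0
Op 3: best P0=NH4 P1=NH0
Op 4: best P0=NH0 P1=NH0
Op 5: best P0=NH0 P1=NH0
Op 6: best P0=NH0 P1=NH0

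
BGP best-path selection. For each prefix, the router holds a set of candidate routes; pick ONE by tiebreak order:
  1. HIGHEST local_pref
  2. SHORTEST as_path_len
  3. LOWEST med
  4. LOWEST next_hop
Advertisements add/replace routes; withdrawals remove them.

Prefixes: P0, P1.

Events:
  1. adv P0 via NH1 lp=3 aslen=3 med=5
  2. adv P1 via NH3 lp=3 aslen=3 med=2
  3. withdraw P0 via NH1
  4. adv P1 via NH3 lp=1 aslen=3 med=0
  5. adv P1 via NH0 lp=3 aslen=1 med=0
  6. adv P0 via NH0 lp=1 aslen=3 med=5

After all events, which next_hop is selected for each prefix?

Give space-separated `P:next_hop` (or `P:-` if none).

Op 1: best P0=NH1 P1=-
Op 2: best P0=NH1 P1=NH3
Op 3: best P0=- P1=NH3
Op 4: best P0=- P1=NH3
Op 5: best P0=- P1=NH0
Op 6: best P0=NH0 P1=NH0

Answer: P0:NH0 P1:NH0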